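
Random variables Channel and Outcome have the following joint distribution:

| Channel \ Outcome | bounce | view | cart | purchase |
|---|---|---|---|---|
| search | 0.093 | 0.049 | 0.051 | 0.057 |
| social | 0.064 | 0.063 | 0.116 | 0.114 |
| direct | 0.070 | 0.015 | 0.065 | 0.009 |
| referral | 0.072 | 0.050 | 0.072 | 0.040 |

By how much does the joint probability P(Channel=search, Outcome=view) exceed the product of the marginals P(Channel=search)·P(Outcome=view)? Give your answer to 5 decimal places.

0.00475

P(Channel=search) = 0.093 + 0.049 + 0.051 + 0.057 = 0.250.
P(Outcome=view) = 0.049 + 0.063 + 0.015 + 0.050 = 0.177.
P(Channel=search, Outcome=view) − P(Channel=search)P(Outcome=view) = 0.049 − 0.250×0.177 = 0.00475.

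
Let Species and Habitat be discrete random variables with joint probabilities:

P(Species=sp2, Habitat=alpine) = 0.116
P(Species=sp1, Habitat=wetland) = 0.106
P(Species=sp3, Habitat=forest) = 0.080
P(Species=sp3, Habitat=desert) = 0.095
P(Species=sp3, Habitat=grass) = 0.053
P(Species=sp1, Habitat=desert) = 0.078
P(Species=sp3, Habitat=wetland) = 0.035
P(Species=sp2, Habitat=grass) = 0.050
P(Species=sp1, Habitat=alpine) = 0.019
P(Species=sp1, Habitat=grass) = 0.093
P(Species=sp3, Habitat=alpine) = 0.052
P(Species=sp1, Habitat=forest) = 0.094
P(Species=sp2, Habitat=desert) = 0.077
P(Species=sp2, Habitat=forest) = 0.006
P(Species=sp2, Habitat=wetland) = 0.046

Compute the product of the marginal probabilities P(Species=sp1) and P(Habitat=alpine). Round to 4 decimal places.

P(Species=sp1) = 0.094 + 0.093 + 0.106 + 0.078 + 0.019 = 0.390.
P(Habitat=alpine) = 0.019 + 0.116 + 0.052 = 0.187.
Product: 0.390 × 0.187 = 0.0729.

0.0729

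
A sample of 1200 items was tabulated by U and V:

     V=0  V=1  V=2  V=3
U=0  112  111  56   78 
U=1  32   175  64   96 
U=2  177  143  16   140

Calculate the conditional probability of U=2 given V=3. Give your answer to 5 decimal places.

Total with V=3: 78 + 96 + 140 = 314.
P(U=2 | V=3) = 140/314 = 0.44586.

0.44586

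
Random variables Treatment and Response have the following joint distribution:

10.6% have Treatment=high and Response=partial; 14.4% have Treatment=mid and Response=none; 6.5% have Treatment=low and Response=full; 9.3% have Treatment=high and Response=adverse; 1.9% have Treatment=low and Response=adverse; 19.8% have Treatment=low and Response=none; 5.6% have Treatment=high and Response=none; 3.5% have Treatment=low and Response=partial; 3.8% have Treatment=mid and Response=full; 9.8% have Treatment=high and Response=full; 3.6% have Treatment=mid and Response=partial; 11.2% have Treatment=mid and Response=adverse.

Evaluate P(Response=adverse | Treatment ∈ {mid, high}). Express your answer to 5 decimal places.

0.30015

P(Treatment=mid) = 0.144 + 0.036 + 0.038 + 0.112 = 0.330.
P(Treatment=high) = 0.056 + 0.106 + 0.098 + 0.093 = 0.353.
P(Treatment ∈ {mid, high}) = 0.330 + 0.353 = 0.683; P(Response=adverse, Treatment ∈ {mid, high}) = 0.112 + 0.093 = 0.205.
P(Response=adverse | Treatment ∈ {mid, high}) = 0.205/0.683 = 0.30015.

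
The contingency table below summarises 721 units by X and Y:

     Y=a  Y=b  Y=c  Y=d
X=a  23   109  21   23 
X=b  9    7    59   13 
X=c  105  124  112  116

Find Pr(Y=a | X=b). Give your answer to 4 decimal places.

0.1023

Total with X=b: 9 + 7 + 59 + 13 = 88.
P(Y=a | X=b) = 9/88 = 0.1023.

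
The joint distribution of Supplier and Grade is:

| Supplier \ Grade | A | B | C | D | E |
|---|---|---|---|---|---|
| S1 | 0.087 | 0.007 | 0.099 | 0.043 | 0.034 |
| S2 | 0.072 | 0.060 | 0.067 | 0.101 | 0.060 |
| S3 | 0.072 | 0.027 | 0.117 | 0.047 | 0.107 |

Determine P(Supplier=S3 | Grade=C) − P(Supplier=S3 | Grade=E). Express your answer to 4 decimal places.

P(Grade=C) = 0.099 + 0.067 + 0.117 = 0.283; P(Supplier=S3 | Grade=C) = 0.117/0.283 = 0.41343.
P(Grade=E) = 0.034 + 0.060 + 0.107 = 0.201; P(Supplier=S3 | Grade=E) = 0.107/0.201 = 0.53234.
Difference = -0.1189.

-0.1189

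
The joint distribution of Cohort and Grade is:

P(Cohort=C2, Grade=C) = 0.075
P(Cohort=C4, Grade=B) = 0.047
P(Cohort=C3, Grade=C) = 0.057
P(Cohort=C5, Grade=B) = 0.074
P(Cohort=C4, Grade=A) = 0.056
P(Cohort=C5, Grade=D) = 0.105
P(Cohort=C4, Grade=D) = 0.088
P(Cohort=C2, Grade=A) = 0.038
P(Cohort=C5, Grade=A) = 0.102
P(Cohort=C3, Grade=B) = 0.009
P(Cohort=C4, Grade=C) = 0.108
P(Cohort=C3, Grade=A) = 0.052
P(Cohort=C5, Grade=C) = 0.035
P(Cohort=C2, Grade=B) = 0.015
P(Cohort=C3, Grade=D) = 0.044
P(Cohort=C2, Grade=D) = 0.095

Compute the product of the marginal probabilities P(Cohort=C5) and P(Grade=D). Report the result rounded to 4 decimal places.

0.1049

P(Cohort=C5) = 0.102 + 0.074 + 0.035 + 0.105 = 0.316.
P(Grade=D) = 0.095 + 0.044 + 0.088 + 0.105 = 0.332.
Product: 0.316 × 0.332 = 0.1049.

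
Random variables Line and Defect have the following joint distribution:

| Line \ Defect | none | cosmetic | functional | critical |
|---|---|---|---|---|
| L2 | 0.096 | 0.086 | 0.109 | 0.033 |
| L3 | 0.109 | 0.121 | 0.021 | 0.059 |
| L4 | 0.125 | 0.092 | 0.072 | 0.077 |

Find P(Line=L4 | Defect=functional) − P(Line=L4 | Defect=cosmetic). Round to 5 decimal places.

0.04874

P(Defect=functional) = 0.109 + 0.021 + 0.072 = 0.202; P(Line=L4 | Defect=functional) = 0.072/0.202 = 0.356436.
P(Defect=cosmetic) = 0.086 + 0.121 + 0.092 = 0.299; P(Line=L4 | Defect=cosmetic) = 0.092/0.299 = 0.307692.
Difference = 0.04874.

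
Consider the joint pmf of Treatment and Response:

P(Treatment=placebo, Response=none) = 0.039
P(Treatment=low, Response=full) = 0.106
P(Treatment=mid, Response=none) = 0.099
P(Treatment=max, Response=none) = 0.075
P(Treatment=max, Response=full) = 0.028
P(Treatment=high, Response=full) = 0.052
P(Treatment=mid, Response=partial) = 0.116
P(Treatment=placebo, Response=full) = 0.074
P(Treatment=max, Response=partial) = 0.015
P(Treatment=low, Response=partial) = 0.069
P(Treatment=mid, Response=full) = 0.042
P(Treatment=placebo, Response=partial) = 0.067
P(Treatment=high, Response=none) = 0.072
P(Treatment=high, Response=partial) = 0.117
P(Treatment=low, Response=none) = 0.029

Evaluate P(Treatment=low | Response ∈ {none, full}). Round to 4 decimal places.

0.2192

P(Response=none) = 0.039 + 0.029 + 0.099 + 0.072 + 0.075 = 0.314.
P(Response=full) = 0.074 + 0.106 + 0.042 + 0.052 + 0.028 = 0.302.
P(Response ∈ {none, full}) = 0.314 + 0.302 = 0.616; P(Treatment=low, Response ∈ {none, full}) = 0.029 + 0.106 = 0.135.
P(Treatment=low | Response ∈ {none, full}) = 0.135/0.616 = 0.2192.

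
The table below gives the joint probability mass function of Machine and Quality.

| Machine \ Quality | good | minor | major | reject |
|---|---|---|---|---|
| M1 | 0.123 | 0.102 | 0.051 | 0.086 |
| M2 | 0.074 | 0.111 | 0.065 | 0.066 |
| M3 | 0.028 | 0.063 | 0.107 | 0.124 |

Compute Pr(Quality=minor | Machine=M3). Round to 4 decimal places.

P(Machine=M3) = 0.028 + 0.063 + 0.107 + 0.124 = 0.322.
P(Quality=minor | Machine=M3) = 0.063/0.322 = 0.1957.

0.1957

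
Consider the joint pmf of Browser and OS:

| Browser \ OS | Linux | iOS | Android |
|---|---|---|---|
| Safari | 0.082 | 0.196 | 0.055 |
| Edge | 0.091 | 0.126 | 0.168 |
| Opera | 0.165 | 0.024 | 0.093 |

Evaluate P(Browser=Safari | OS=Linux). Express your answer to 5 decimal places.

0.24260

P(OS=Linux) = 0.082 + 0.091 + 0.165 = 0.338.
P(Browser=Safari | OS=Linux) = 0.082/0.338 = 0.24260.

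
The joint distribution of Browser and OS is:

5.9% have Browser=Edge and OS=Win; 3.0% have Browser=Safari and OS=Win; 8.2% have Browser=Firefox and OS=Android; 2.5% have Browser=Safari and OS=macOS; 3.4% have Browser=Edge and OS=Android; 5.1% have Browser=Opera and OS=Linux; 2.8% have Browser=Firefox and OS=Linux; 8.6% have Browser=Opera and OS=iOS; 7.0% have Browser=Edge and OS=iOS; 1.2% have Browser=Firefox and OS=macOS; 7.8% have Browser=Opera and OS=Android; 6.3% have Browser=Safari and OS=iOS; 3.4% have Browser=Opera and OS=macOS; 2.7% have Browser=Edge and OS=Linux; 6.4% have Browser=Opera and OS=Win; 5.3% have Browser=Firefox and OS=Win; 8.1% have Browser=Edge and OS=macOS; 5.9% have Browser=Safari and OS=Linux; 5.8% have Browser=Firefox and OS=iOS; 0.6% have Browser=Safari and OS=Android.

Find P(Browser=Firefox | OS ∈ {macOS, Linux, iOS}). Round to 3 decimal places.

0.165

P(OS=macOS) = 0.012 + 0.025 + 0.081 + 0.034 = 0.152.
P(OS=Linux) = 0.028 + 0.059 + 0.027 + 0.051 = 0.165.
P(OS=iOS) = 0.058 + 0.063 + 0.070 + 0.086 = 0.277.
P(OS ∈ {macOS, Linux, iOS}) = 0.152 + 0.165 + 0.277 = 0.594; P(Browser=Firefox, OS ∈ {macOS, Linux, iOS}) = 0.012 + 0.028 + 0.058 = 0.098.
P(Browser=Firefox | OS ∈ {macOS, Linux, iOS}) = 0.098/0.594 = 0.165.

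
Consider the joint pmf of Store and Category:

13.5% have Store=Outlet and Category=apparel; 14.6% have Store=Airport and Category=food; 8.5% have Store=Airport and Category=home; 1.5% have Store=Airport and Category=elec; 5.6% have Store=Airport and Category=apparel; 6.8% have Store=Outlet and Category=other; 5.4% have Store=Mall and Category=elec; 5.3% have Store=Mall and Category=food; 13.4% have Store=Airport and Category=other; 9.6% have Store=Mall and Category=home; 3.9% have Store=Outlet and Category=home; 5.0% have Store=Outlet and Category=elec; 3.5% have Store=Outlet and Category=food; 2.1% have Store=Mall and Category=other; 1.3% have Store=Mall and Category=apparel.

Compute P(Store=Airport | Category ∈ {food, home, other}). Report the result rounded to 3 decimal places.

0.539

P(Category=food) = 0.053 + 0.146 + 0.035 = 0.234.
P(Category=home) = 0.096 + 0.085 + 0.039 = 0.220.
P(Category=other) = 0.021 + 0.134 + 0.068 = 0.223.
P(Category ∈ {food, home, other}) = 0.234 + 0.220 + 0.223 = 0.677; P(Store=Airport, Category ∈ {food, home, other}) = 0.146 + 0.085 + 0.134 = 0.365.
P(Store=Airport | Category ∈ {food, home, other}) = 0.365/0.677 = 0.539.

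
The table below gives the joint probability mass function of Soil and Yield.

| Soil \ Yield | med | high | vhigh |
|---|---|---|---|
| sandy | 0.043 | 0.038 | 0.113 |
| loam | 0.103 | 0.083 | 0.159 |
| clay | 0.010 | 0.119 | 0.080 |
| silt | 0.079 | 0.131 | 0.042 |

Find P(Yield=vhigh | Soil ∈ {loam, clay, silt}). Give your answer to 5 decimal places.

P(Soil=loam) = 0.103 + 0.083 + 0.159 = 0.345.
P(Soil=clay) = 0.010 + 0.119 + 0.080 = 0.209.
P(Soil=silt) = 0.079 + 0.131 + 0.042 = 0.252.
P(Soil ∈ {loam, clay, silt}) = 0.345 + 0.209 + 0.252 = 0.806; P(Yield=vhigh, Soil ∈ {loam, clay, silt}) = 0.159 + 0.080 + 0.042 = 0.281.
P(Yield=vhigh | Soil ∈ {loam, clay, silt}) = 0.281/0.806 = 0.34864.

0.34864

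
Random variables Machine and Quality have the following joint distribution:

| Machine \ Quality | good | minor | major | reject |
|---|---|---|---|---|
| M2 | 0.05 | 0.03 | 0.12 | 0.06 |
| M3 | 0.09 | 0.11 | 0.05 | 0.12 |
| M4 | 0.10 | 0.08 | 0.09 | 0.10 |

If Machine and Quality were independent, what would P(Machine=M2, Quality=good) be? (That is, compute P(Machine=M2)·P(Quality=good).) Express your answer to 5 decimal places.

0.06240

P(Machine=M2) = 0.05 + 0.03 + 0.12 + 0.06 = 0.26.
P(Quality=good) = 0.05 + 0.09 + 0.10 = 0.24.
Product: 0.26 × 0.24 = 0.06240.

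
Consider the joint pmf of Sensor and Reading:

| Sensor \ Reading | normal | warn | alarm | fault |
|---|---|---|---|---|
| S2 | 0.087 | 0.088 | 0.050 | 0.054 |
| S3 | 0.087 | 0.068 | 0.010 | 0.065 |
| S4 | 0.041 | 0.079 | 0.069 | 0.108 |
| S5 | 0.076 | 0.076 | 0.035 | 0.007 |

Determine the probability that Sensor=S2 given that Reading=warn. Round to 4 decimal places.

0.2830

P(Reading=warn) = 0.088 + 0.068 + 0.079 + 0.076 = 0.311.
P(Sensor=S2 | Reading=warn) = 0.088/0.311 = 0.2830.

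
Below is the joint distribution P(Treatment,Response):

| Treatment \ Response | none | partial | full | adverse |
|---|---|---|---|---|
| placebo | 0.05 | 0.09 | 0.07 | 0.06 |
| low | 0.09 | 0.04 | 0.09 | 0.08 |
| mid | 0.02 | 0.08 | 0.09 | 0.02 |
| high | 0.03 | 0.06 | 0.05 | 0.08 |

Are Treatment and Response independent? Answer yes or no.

no

P(Treatment=low) = 0.30 and P(Response=partial) = 0.27, so their product is 0.0810, but P(Treatment=low, Response=partial) = 0.04. Since these differ, Treatment and Response are not independent.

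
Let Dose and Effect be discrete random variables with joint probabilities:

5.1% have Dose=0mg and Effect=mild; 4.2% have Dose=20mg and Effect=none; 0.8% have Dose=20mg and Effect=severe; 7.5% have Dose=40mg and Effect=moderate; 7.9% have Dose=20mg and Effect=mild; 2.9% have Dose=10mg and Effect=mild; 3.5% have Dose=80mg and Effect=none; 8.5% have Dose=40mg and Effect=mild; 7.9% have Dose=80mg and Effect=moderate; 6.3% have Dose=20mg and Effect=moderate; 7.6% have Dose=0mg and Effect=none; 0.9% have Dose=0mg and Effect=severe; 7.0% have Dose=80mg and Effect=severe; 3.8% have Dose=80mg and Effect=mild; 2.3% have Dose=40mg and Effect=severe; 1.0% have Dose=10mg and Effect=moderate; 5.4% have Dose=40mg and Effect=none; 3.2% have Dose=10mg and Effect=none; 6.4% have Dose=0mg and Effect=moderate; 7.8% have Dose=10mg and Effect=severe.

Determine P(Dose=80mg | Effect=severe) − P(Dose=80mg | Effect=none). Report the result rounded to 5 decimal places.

P(Effect=severe) = 0.009 + 0.078 + 0.008 + 0.023 + 0.070 = 0.188; P(Dose=80mg | Effect=severe) = 0.070/0.188 = 0.372340.
P(Effect=none) = 0.076 + 0.032 + 0.042 + 0.054 + 0.035 = 0.239; P(Dose=80mg | Effect=none) = 0.035/0.239 = 0.146444.
Difference = 0.22590.

0.22590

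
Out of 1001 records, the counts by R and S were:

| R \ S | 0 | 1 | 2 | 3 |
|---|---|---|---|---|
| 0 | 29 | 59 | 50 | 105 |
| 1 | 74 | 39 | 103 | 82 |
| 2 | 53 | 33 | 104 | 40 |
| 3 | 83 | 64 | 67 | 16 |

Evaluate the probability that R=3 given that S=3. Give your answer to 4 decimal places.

0.0658

Total with S=3: 105 + 82 + 40 + 16 = 243.
P(R=3 | S=3) = 16/243 = 0.0658.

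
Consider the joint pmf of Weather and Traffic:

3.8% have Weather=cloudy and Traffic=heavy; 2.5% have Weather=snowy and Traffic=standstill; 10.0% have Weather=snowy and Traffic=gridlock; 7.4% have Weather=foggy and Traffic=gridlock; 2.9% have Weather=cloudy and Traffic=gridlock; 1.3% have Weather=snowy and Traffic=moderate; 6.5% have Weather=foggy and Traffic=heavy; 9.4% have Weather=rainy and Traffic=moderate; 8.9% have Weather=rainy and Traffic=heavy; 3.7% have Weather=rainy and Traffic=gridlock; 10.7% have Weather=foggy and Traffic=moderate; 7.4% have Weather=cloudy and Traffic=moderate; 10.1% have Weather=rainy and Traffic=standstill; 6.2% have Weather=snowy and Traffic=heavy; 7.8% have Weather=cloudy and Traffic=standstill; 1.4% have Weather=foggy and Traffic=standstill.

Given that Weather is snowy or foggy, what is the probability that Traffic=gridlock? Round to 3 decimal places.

P(Weather=snowy) = 0.013 + 0.062 + 0.100 + 0.025 = 0.200.
P(Weather=foggy) = 0.107 + 0.065 + 0.074 + 0.014 = 0.260.
P(Weather ∈ {snowy, foggy}) = 0.200 + 0.260 = 0.460; P(Traffic=gridlock, Weather ∈ {snowy, foggy}) = 0.100 + 0.074 = 0.174.
P(Traffic=gridlock | Weather ∈ {snowy, foggy}) = 0.174/0.460 = 0.378.

0.378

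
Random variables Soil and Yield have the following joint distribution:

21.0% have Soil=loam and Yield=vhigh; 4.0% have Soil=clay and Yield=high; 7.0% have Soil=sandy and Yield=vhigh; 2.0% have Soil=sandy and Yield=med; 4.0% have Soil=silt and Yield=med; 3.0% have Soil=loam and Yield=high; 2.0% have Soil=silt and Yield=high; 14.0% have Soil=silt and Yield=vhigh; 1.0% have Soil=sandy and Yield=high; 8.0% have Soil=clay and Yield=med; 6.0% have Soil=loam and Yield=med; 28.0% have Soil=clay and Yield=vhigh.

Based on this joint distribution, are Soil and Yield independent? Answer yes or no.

Every cell satisfies P(Soil,Yield) = P(Soil)·P(Yield). For instance P(Soil=silt) = 0.200, P(Yield=med) = 0.200, and 0.200×0.200 = 0.040 matches the joint entry. So Soil and Yield are independent.

yes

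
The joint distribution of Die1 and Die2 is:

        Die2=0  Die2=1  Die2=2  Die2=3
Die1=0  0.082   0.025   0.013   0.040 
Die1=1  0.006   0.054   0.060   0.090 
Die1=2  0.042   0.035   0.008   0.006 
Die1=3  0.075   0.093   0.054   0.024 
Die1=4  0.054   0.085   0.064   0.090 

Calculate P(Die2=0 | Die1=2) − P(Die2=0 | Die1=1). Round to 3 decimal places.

0.433

P(Die1=2) = 0.042 + 0.035 + 0.008 + 0.006 = 0.091; P(Die2=0 | Die1=2) = 0.042/0.091 = 0.4615.
P(Die1=1) = 0.006 + 0.054 + 0.060 + 0.090 = 0.210; P(Die2=0 | Die1=1) = 0.006/0.210 = 0.0286.
Difference = 0.433.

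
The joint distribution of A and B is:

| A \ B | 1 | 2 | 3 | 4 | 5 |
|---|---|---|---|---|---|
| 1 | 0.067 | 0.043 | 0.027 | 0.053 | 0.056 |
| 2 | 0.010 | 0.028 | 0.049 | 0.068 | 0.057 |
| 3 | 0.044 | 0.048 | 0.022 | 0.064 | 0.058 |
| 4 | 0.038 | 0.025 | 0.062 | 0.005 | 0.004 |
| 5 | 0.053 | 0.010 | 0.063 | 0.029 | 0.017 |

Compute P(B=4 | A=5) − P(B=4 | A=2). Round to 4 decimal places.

P(A=5) = 0.053 + 0.010 + 0.063 + 0.029 + 0.017 = 0.172; P(B=4 | A=5) = 0.029/0.172 = 0.16860.
P(A=2) = 0.010 + 0.028 + 0.049 + 0.068 + 0.057 = 0.212; P(B=4 | A=2) = 0.068/0.212 = 0.32075.
Difference = -0.1522.

-0.1522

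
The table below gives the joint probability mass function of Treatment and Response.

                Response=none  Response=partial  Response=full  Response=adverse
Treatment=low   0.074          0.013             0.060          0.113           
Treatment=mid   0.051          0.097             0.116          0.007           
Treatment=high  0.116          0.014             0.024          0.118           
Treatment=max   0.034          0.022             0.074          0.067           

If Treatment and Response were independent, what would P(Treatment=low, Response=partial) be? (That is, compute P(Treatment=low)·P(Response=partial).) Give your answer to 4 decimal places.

P(Treatment=low) = 0.074 + 0.013 + 0.060 + 0.113 = 0.260.
P(Response=partial) = 0.013 + 0.097 + 0.014 + 0.022 = 0.146.
Product: 0.260 × 0.146 = 0.0380.

0.0380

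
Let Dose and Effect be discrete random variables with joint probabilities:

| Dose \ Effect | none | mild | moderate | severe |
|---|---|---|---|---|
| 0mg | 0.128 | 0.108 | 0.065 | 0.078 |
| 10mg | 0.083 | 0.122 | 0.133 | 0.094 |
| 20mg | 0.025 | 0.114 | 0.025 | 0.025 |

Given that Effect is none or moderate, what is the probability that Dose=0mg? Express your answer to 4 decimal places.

P(Effect=none) = 0.128 + 0.083 + 0.025 = 0.236.
P(Effect=moderate) = 0.065 + 0.133 + 0.025 = 0.223.
P(Effect ∈ {none, moderate}) = 0.236 + 0.223 = 0.459; P(Dose=0mg, Effect ∈ {none, moderate}) = 0.128 + 0.065 = 0.193.
P(Dose=0mg | Effect ∈ {none, moderate}) = 0.193/0.459 = 0.4205.

0.4205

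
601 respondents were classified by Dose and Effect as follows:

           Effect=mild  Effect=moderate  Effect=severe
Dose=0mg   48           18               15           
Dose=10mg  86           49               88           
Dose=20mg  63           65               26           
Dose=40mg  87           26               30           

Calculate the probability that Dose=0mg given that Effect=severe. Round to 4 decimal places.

Total with Effect=severe: 15 + 88 + 26 + 30 = 159.
P(Dose=0mg | Effect=severe) = 15/159 = 0.0943.

0.0943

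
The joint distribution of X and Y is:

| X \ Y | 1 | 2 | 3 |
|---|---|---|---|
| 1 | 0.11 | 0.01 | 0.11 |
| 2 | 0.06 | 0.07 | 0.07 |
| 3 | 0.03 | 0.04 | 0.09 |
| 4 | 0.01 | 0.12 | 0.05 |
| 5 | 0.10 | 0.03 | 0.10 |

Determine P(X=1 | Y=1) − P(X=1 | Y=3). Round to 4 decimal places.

0.0929

P(Y=1) = 0.11 + 0.06 + 0.03 + 0.01 + 0.10 = 0.31; P(X=1 | Y=1) = 0.11/0.31 = 0.35484.
P(Y=3) = 0.11 + 0.07 + 0.09 + 0.05 + 0.10 = 0.42; P(X=1 | Y=3) = 0.11/0.42 = 0.26190.
Difference = 0.0929.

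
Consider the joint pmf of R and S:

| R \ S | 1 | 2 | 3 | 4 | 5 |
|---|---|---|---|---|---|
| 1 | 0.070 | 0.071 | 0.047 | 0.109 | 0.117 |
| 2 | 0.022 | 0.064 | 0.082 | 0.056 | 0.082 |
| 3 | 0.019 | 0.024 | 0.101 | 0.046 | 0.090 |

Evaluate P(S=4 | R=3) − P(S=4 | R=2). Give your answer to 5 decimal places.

P(R=3) = 0.019 + 0.024 + 0.101 + 0.046 + 0.090 = 0.280; P(S=4 | R=3) = 0.046/0.280 = 0.164286.
P(R=2) = 0.022 + 0.064 + 0.082 + 0.056 + 0.082 = 0.306; P(S=4 | R=2) = 0.056/0.306 = 0.183007.
Difference = -0.01872.

-0.01872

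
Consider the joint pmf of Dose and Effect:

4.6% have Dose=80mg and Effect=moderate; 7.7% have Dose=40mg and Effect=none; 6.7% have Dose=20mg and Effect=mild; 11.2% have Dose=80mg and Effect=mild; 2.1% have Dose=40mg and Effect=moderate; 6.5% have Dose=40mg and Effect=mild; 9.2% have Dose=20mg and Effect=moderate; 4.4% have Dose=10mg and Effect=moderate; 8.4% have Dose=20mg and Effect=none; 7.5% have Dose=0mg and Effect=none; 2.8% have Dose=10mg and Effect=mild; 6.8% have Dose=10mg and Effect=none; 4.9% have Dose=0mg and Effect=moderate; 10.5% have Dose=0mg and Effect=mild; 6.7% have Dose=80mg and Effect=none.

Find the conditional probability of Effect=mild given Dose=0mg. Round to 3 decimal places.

0.459

P(Dose=0mg) = 0.075 + 0.105 + 0.049 = 0.229.
P(Effect=mild | Dose=0mg) = 0.105/0.229 = 0.459.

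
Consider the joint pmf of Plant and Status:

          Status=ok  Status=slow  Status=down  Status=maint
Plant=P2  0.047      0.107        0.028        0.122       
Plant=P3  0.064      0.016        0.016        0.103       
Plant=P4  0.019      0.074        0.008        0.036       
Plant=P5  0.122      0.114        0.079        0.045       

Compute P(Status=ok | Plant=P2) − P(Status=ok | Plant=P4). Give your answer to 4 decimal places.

P(Plant=P2) = 0.047 + 0.107 + 0.028 + 0.122 = 0.304; P(Status=ok | Plant=P2) = 0.047/0.304 = 0.15461.
P(Plant=P4) = 0.019 + 0.074 + 0.008 + 0.036 = 0.137; P(Status=ok | Plant=P4) = 0.019/0.137 = 0.13869.
Difference = 0.0159.

0.0159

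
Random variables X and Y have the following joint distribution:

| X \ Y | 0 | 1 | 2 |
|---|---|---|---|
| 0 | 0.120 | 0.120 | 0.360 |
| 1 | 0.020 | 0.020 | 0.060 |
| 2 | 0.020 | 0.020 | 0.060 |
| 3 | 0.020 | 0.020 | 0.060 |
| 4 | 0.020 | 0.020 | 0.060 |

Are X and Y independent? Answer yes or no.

Every cell satisfies P(X,Y) = P(X)·P(Y). For instance P(X=4) = 0.100, P(Y=0) = 0.200, and 0.100×0.200 = 0.020 matches the joint entry. So X and Y are independent.

yes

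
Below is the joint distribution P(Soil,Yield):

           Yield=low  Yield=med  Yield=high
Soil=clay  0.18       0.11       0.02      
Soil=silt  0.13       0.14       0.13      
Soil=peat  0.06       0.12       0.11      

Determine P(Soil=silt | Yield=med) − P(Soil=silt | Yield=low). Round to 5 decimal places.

0.02703

P(Yield=med) = 0.11 + 0.14 + 0.12 = 0.37; P(Soil=silt | Yield=med) = 0.14/0.37 = 0.378378.
P(Yield=low) = 0.18 + 0.13 + 0.06 = 0.37; P(Soil=silt | Yield=low) = 0.13/0.37 = 0.351351.
Difference = 0.02703.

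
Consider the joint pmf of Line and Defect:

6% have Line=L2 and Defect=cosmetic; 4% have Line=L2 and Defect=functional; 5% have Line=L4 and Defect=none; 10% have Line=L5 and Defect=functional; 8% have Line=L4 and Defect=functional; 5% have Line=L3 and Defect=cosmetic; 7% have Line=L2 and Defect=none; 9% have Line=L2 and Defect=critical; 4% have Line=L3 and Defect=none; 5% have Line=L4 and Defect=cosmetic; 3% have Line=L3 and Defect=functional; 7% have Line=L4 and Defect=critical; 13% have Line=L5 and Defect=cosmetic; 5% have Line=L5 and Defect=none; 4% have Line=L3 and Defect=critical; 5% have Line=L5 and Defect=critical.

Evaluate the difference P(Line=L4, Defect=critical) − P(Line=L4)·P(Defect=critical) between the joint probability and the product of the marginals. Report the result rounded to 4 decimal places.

0.0075

P(Line=L4) = 0.05 + 0.05 + 0.08 + 0.07 = 0.25.
P(Defect=critical) = 0.09 + 0.04 + 0.07 + 0.05 = 0.25.
P(Line=L4, Defect=critical) − P(Line=L4)P(Defect=critical) = 0.07 − 0.25×0.25 = 0.0075.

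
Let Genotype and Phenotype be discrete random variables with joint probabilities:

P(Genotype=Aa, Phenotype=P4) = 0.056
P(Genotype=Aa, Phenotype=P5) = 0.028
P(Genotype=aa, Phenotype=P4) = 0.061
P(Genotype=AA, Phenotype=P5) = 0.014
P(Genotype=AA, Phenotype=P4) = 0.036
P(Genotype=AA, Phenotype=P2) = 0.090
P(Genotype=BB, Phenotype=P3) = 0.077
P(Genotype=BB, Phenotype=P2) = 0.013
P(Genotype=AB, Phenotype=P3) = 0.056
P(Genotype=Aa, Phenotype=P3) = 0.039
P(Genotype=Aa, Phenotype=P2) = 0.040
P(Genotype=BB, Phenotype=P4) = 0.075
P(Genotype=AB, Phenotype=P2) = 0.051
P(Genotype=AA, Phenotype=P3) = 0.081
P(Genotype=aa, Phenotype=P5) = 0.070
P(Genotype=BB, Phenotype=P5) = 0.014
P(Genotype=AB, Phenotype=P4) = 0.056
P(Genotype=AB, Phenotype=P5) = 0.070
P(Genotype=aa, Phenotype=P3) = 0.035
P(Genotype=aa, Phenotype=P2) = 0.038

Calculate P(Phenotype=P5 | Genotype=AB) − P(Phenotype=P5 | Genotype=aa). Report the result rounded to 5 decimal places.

-0.04271

P(Genotype=AB) = 0.051 + 0.056 + 0.056 + 0.070 = 0.233; P(Phenotype=P5 | Genotype=AB) = 0.070/0.233 = 0.300429.
P(Genotype=aa) = 0.038 + 0.035 + 0.061 + 0.070 = 0.204; P(Phenotype=P5 | Genotype=aa) = 0.070/0.204 = 0.343137.
Difference = -0.04271.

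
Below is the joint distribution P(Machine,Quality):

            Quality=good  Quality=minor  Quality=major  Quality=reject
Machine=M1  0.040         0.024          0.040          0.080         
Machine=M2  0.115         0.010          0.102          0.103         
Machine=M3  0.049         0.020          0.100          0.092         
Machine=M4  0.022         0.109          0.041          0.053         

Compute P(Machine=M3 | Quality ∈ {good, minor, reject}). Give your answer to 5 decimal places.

P(Quality=good) = 0.040 + 0.115 + 0.049 + 0.022 = 0.226.
P(Quality=minor) = 0.024 + 0.010 + 0.020 + 0.109 = 0.163.
P(Quality=reject) = 0.080 + 0.103 + 0.092 + 0.053 = 0.328.
P(Quality ∈ {good, minor, reject}) = 0.226 + 0.163 + 0.328 = 0.717; P(Machine=M3, Quality ∈ {good, minor, reject}) = 0.049 + 0.020 + 0.092 = 0.161.
P(Machine=M3 | Quality ∈ {good, minor, reject}) = 0.161/0.717 = 0.22455.

0.22455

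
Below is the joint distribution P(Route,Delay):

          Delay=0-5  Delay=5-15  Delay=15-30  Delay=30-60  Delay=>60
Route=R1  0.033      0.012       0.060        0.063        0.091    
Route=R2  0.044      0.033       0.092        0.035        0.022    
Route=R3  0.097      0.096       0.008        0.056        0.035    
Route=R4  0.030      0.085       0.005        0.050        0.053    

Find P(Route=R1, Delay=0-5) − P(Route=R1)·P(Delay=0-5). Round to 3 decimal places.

P(Route=R1) = 0.033 + 0.012 + 0.060 + 0.063 + 0.091 = 0.259.
P(Delay=0-5) = 0.033 + 0.044 + 0.097 + 0.030 = 0.204.
P(Route=R1, Delay=0-5) − P(Route=R1)P(Delay=0-5) = 0.033 − 0.259×0.204 = -0.020.

-0.020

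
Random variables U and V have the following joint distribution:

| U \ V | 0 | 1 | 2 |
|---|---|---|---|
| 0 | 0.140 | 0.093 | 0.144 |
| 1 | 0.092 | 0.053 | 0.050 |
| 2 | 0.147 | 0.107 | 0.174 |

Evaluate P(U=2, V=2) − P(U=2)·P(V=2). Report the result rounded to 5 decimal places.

0.01650

P(U=2) = 0.147 + 0.107 + 0.174 = 0.428.
P(V=2) = 0.144 + 0.050 + 0.174 = 0.368.
P(U=2, V=2) − P(U=2)P(V=2) = 0.174 − 0.428×0.368 = 0.01650.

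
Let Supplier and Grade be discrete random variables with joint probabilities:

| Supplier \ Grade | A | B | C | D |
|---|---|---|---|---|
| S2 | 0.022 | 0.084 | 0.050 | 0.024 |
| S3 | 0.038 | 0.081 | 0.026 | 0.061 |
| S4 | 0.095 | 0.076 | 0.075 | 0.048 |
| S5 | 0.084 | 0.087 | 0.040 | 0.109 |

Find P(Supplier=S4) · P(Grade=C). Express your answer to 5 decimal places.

0.05615

P(Supplier=S4) = 0.095 + 0.076 + 0.075 + 0.048 = 0.294.
P(Grade=C) = 0.050 + 0.026 + 0.075 + 0.040 = 0.191.
Product: 0.294 × 0.191 = 0.05615.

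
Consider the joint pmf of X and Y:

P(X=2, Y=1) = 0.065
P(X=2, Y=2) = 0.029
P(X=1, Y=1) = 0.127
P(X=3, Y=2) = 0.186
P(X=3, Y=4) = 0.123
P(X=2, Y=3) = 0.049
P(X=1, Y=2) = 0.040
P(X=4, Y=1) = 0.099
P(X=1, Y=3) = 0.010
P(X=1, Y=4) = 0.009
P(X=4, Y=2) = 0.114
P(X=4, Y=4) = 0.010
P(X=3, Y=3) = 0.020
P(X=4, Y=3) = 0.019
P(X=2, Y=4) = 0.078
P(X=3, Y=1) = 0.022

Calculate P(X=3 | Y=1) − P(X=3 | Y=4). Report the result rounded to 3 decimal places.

P(Y=1) = 0.127 + 0.065 + 0.022 + 0.099 = 0.313; P(X=3 | Y=1) = 0.022/0.313 = 0.0703.
P(Y=4) = 0.009 + 0.078 + 0.123 + 0.010 = 0.220; P(X=3 | Y=4) = 0.123/0.220 = 0.5591.
Difference = -0.489.

-0.489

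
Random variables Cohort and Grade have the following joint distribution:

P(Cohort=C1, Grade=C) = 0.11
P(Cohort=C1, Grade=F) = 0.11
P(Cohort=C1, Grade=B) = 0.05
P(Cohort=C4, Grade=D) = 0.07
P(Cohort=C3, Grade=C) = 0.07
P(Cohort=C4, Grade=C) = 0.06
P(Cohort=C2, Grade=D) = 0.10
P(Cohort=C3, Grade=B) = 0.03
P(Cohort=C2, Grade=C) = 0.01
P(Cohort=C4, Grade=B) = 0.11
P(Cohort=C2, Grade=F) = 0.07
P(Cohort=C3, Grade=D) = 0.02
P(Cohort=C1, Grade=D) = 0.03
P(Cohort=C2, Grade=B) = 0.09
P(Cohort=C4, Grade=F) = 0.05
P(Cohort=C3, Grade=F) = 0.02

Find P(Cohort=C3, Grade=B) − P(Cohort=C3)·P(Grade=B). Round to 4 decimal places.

P(Cohort=C3) = 0.03 + 0.07 + 0.02 + 0.02 = 0.14.
P(Grade=B) = 0.05 + 0.09 + 0.03 + 0.11 = 0.28.
P(Cohort=C3, Grade=B) − P(Cohort=C3)P(Grade=B) = 0.03 − 0.14×0.28 = -0.0092.

-0.0092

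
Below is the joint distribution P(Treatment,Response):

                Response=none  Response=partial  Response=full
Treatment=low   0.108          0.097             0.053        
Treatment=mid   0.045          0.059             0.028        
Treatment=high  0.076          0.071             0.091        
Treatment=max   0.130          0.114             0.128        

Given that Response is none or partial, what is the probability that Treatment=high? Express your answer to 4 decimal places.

0.2100

P(Response=none) = 0.108 + 0.045 + 0.076 + 0.130 = 0.359.
P(Response=partial) = 0.097 + 0.059 + 0.071 + 0.114 = 0.341.
P(Response ∈ {none, partial}) = 0.359 + 0.341 = 0.700; P(Treatment=high, Response ∈ {none, partial}) = 0.076 + 0.071 = 0.147.
P(Treatment=high | Response ∈ {none, partial}) = 0.147/0.700 = 0.2100.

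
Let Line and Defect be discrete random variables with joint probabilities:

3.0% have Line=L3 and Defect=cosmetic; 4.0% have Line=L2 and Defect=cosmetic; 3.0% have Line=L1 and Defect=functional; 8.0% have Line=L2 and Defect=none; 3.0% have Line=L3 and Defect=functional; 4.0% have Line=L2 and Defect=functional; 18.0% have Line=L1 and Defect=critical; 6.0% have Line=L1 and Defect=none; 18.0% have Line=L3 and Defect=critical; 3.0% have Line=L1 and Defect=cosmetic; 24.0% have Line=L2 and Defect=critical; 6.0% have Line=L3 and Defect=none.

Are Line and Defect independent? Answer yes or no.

Every cell satisfies P(Line,Defect) = P(Line)·P(Defect). For instance P(Line=L3) = 0.300, P(Defect=none) = 0.200, and 0.300×0.200 = 0.060 matches the joint entry. So Line and Defect are independent.

yes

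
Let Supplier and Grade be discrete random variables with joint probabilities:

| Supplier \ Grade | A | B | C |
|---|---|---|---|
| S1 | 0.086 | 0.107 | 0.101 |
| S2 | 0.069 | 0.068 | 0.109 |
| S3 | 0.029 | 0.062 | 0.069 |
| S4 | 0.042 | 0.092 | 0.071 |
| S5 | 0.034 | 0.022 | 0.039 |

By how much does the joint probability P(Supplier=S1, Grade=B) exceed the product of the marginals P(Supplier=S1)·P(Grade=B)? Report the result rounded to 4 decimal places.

P(Supplier=S1) = 0.086 + 0.107 + 0.101 = 0.294.
P(Grade=B) = 0.107 + 0.068 + 0.062 + 0.092 + 0.022 = 0.351.
P(Supplier=S1, Grade=B) − P(Supplier=S1)P(Grade=B) = 0.107 − 0.294×0.351 = 0.0038.

0.0038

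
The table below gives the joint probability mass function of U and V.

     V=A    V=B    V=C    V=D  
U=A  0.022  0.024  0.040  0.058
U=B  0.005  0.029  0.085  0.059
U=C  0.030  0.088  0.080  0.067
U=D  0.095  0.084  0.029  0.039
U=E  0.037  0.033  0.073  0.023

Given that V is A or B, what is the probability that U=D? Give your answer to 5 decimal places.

0.40045

P(V=A) = 0.022 + 0.005 + 0.030 + 0.095 + 0.037 = 0.189.
P(V=B) = 0.024 + 0.029 + 0.088 + 0.084 + 0.033 = 0.258.
P(V ∈ {A, B}) = 0.189 + 0.258 = 0.447; P(U=D, V ∈ {A, B}) = 0.095 + 0.084 = 0.179.
P(U=D | V ∈ {A, B}) = 0.179/0.447 = 0.40045.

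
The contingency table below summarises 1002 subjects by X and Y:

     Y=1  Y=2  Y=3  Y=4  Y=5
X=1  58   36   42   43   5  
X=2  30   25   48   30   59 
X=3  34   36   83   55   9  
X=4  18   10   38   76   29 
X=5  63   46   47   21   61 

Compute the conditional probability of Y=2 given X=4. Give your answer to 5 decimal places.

0.05848

Total with X=4: 18 + 10 + 38 + 76 + 29 = 171.
P(Y=2 | X=4) = 10/171 = 0.05848.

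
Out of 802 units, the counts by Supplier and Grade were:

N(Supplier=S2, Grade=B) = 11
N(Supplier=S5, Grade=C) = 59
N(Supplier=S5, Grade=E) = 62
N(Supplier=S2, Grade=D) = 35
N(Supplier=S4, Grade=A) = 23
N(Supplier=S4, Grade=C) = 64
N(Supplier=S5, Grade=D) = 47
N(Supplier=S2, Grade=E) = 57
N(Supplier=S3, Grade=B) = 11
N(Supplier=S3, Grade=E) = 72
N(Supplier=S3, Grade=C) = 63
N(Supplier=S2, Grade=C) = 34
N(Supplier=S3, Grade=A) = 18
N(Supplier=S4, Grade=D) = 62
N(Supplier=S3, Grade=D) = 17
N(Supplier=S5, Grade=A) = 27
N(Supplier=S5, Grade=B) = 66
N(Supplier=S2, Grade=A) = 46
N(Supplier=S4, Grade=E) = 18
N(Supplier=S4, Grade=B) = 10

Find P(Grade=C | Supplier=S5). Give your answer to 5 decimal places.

0.22605

Total with Supplier=S5: 27 + 66 + 59 + 47 + 62 = 261.
P(Grade=C | Supplier=S5) = 59/261 = 0.22605.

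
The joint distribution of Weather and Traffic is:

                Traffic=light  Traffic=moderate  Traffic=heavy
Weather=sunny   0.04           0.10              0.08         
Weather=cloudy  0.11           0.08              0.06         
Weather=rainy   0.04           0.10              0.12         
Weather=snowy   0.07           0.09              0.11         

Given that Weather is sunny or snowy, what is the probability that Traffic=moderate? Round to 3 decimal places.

P(Weather=sunny) = 0.04 + 0.10 + 0.08 = 0.22.
P(Weather=snowy) = 0.07 + 0.09 + 0.11 = 0.27.
P(Weather ∈ {sunny, snowy}) = 0.22 + 0.27 = 0.49; P(Traffic=moderate, Weather ∈ {sunny, snowy}) = 0.10 + 0.09 = 0.19.
P(Traffic=moderate | Weather ∈ {sunny, snowy}) = 0.19/0.49 = 0.388.

0.388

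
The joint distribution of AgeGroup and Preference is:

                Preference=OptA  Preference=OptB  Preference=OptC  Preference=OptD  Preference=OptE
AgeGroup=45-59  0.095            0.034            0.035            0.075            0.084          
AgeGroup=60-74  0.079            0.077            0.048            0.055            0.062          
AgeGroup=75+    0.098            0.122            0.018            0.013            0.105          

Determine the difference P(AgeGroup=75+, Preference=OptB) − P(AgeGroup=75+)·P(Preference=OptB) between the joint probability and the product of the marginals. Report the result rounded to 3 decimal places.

0.039

P(AgeGroup=75+) = 0.098 + 0.122 + 0.018 + 0.013 + 0.105 = 0.356.
P(Preference=OptB) = 0.034 + 0.077 + 0.122 = 0.233.
P(AgeGroup=75+, Preference=OptB) − P(AgeGroup=75+)P(Preference=OptB) = 0.122 − 0.356×0.233 = 0.039.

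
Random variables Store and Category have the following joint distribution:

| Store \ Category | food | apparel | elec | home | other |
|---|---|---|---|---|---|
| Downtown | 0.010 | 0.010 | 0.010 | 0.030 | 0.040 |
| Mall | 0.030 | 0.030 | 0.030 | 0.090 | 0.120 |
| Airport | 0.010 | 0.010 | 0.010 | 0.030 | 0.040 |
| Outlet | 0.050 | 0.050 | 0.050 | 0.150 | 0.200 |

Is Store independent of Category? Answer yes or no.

Every cell satisfies P(Store,Category) = P(Store)·P(Category). For instance P(Store=Airport) = 0.100, P(Category=other) = 0.400, and 0.100×0.400 = 0.040 matches the joint entry. So Store and Category are independent.

yes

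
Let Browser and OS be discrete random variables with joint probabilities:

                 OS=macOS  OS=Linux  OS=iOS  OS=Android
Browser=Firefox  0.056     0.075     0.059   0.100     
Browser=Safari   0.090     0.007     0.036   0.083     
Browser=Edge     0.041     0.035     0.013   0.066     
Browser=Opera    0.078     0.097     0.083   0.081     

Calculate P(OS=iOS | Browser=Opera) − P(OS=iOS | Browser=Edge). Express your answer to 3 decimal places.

P(Browser=Opera) = 0.078 + 0.097 + 0.083 + 0.081 = 0.339; P(OS=iOS | Browser=Opera) = 0.083/0.339 = 0.2448.
P(Browser=Edge) = 0.041 + 0.035 + 0.013 + 0.066 = 0.155; P(OS=iOS | Browser=Edge) = 0.013/0.155 = 0.0839.
Difference = 0.161.

0.161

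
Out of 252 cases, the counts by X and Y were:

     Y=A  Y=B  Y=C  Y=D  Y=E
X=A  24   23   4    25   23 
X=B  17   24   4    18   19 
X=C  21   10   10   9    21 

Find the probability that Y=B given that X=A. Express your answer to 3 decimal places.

Total with X=A: 24 + 23 + 4 + 25 + 23 = 99.
P(Y=B | X=A) = 23/99 = 0.232.

0.232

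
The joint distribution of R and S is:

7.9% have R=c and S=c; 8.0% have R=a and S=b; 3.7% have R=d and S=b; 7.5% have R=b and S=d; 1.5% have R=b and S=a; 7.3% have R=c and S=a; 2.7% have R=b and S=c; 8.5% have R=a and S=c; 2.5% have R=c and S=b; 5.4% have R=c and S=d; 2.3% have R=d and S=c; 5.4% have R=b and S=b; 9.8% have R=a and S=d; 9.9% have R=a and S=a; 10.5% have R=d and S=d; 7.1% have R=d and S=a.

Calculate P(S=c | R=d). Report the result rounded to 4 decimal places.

0.0975

P(R=d) = 0.071 + 0.037 + 0.023 + 0.105 = 0.236.
P(S=c | R=d) = 0.023/0.236 = 0.0975.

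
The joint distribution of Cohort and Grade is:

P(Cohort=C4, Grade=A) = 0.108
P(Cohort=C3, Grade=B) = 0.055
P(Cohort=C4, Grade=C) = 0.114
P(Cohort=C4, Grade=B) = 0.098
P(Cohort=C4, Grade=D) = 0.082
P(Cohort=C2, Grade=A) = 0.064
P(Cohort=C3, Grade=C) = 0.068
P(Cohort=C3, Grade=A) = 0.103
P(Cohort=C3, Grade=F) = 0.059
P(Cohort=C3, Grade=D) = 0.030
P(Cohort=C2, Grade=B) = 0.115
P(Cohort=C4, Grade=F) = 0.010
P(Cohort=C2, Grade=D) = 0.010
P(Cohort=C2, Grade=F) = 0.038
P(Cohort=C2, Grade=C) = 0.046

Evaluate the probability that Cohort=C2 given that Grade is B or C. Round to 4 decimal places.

P(Grade=B) = 0.115 + 0.055 + 0.098 = 0.268.
P(Grade=C) = 0.046 + 0.068 + 0.114 = 0.228.
P(Grade ∈ {B, C}) = 0.268 + 0.228 = 0.496; P(Cohort=C2, Grade ∈ {B, C}) = 0.115 + 0.046 = 0.161.
P(Cohort=C2 | Grade ∈ {B, C}) = 0.161/0.496 = 0.3246.

0.3246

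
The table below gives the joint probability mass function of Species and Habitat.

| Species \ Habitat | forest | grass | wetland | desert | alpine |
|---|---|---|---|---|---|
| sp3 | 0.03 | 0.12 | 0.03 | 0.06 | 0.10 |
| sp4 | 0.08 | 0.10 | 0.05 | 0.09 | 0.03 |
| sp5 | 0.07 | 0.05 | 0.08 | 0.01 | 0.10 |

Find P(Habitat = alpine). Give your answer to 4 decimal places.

P(Habitat=alpine) = 0.10 + 0.03 + 0.10 = 0.23.

0.2300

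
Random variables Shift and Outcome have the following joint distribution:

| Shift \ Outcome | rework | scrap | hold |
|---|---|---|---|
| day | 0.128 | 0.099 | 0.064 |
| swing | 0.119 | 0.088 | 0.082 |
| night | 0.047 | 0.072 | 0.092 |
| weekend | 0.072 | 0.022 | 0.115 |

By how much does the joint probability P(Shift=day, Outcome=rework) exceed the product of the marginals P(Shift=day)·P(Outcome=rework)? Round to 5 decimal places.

0.02149

P(Shift=day) = 0.128 + 0.099 + 0.064 = 0.291.
P(Outcome=rework) = 0.128 + 0.119 + 0.047 + 0.072 = 0.366.
P(Shift=day, Outcome=rework) − P(Shift=day)P(Outcome=rework) = 0.128 − 0.291×0.366 = 0.02149.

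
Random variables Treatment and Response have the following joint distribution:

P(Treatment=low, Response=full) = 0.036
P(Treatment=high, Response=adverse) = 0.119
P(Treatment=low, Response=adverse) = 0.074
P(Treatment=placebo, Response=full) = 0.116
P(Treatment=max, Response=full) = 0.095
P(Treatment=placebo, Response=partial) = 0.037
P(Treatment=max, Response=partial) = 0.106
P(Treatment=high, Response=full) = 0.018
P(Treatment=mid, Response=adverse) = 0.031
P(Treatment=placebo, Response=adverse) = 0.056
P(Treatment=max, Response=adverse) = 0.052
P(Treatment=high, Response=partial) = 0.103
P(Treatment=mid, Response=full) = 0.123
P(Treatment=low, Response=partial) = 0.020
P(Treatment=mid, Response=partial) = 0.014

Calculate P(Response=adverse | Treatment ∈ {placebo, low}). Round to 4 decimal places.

0.3835

P(Treatment=placebo) = 0.037 + 0.116 + 0.056 = 0.209.
P(Treatment=low) = 0.020 + 0.036 + 0.074 = 0.130.
P(Treatment ∈ {placebo, low}) = 0.209 + 0.130 = 0.339; P(Response=adverse, Treatment ∈ {placebo, low}) = 0.056 + 0.074 = 0.130.
P(Response=adverse | Treatment ∈ {placebo, low}) = 0.130/0.339 = 0.3835.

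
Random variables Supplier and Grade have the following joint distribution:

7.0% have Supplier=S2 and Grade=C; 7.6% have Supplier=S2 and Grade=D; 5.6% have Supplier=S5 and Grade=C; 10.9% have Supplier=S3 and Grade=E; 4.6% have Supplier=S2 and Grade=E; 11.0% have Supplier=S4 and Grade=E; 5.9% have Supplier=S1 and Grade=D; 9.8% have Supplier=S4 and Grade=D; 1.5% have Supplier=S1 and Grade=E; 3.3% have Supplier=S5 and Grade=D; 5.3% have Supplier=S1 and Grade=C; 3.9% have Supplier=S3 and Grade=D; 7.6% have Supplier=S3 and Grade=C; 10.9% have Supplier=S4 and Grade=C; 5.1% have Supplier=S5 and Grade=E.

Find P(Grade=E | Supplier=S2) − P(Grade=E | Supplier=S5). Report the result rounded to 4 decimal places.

P(Supplier=S2) = 0.070 + 0.076 + 0.046 = 0.192; P(Grade=E | Supplier=S2) = 0.046/0.192 = 0.23958.
P(Supplier=S5) = 0.056 + 0.033 + 0.051 = 0.140; P(Grade=E | Supplier=S5) = 0.051/0.140 = 0.36429.
Difference = -0.1247.

-0.1247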